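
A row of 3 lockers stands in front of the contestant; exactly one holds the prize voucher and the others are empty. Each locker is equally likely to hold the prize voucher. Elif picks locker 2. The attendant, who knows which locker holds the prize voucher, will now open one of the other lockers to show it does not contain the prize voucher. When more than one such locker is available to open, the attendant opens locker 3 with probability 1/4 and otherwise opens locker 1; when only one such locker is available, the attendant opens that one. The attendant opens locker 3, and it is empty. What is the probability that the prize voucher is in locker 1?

Apply Bayes' rule, conditioning on where the prize voucher actually is.
If it is in locker 1 (prior 1/3): only locker 3 is available, probability 1; weight (1/3)·1 = 1/3.
If it is in locker 2 (prior 1/3): locker 3 is available, opened with probability 1/4; weight (1/3)·(1/4) = 1/12.
If it is in locker 3 (prior 1/3): the attendant opened locker 3, so this case is ruled out; weight (1/3)·0 = 0.
The weights sum to 5/12.
So P(the prize voucher in locker 1 | the attendant opened locker 3) = (1/3) / (5/12) = 4/5.

4/5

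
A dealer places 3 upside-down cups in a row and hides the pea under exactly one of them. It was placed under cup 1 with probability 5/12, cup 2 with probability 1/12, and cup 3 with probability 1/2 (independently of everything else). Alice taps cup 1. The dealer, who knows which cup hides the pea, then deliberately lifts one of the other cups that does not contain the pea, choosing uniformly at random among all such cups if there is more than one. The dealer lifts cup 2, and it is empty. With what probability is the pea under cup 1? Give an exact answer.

Apply Bayes' rule, conditioning on where the pea actually is.
If it is under cup 1 (prior 5/12): the dealer has 2 equally likely choices, so probability 1/2; weight (5/12)·(1/2) = 5/24.
If it is under cup 2 (prior 1/12): the dealer opened cup 2, so this case is ruled out; weight (1/12)·0 = 0.
If it is under cup 3 (prior 1/2): the dealer has no choice, probability 1; weight (1/2)·1 = 1/2.
The weights sum to 17/24.
So P(the pea under cup 1 | the dealer opened cup 2) = (5/24) / (17/24) = 5/17.

5/17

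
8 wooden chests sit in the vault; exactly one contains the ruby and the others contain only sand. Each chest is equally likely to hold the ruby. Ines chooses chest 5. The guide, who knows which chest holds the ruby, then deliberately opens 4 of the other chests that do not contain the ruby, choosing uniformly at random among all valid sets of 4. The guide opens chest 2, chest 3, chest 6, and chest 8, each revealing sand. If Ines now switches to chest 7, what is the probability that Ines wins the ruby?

Condition on the true location of the ruby.
If it is in any of chests 1, 4, and 7 (prior 1/8 each): the guide has 15 equally likely choices, so probability 1/15; weight (1/8)·(1/15) = 1/120 each.
If it is in any of chests 2, 3, 6, and 8 (prior 1/8 each): that chest was opened and seen not to hold the prize — ruled out; weight (1/8)·0 = 0 each.
If it is in chest 5 (prior 1/8): the guide has 35 equally likely choices, so probability 1/35; weight (1/8)·(1/35) = 1/280.
The weights sum to 1/35.
So P(the ruby in chest 7 | the guide opened chest 2, chest 3, chest 6, and chest 8) = (1/120) / (1/35) = 7/24.

7/24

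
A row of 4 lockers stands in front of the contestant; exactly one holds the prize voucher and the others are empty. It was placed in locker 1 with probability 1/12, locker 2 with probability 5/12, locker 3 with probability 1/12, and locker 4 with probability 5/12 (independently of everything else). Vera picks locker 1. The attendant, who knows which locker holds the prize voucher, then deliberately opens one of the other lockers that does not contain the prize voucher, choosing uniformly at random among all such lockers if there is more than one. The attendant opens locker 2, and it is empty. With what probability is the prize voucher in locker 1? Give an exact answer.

Consider each possible location of the prize voucher in turn.
If it is in locker 1 (prior 1/12): the attendant has 3 equally likely choices, so probability 1/3; weight (1/12)·(1/3) = 1/36.
If it is in locker 2 (prior 5/12): the attendant opened locker 2, so this case is ruled out; weight (5/12)·0 = 0.
If it is in locker 3 (prior 1/12): the attendant has 2 equally likely choices, so probability 1/2; weight (1/12)·(1/2) = 1/24.
If it is in locker 4 (prior 5/12): the attendant has 2 equally likely choices, so probability 1/2; weight (5/12)·(1/2) = 5/24.
The weights sum to 5/18.
So P(the prize voucher in locker 1 | the attendant opened locker 2) = (1/36) / (5/18) = 1/10.

1/10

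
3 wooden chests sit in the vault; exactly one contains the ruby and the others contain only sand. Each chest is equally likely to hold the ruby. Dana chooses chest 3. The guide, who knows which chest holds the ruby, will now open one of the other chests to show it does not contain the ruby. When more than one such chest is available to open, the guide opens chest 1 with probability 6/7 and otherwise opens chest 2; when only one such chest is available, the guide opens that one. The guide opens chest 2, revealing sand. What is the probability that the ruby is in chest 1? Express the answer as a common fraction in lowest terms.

Apply Bayes' rule, conditioning on where the ruby actually is.
If it is in chest 1 (prior 1/3): only chest 2 is available, probability 1; weight (1/3)·1 = 1/3.
If it is in chest 2 (prior 1/3): the guide opened chest 2, so this case is ruled out; weight (1/3)·0 = 0.
If it is in chest 3 (prior 1/3): chest 1 is available but not opened, probability 1/7; weight (1/3)·(1/7) = 1/21.
The weights sum to 8/21.
So P(the ruby in chest 1 | the guide opened chest 2) = (1/3) / (8/21) = 7/8.

7/8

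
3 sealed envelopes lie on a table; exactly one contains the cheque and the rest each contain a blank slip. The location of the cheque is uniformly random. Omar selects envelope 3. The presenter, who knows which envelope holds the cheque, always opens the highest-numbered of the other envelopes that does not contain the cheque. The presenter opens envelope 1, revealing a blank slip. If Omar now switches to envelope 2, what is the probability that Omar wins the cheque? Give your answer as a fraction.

1

Consider each possible location of the cheque in turn.
If it is in envelope 1 (prior 1/3): the presenter opened envelope 1, so this case is ruled out; weight (1/3)·0 = 0.
If it is in envelope 2 (prior 1/3): envelope 1 is the highest-numbered option available, probability 1; weight (1/3)·1 = 1/3.
If it is in envelope 3 (prior 1/3): the presenter would have opened envelope 2 instead, probability 0; weight (1/3)·0 = 0.
The weights sum to 1/3.
So P(the cheque in envelope 2 | the presenter opened envelope 1) = (1/3) / (1/3) = 1.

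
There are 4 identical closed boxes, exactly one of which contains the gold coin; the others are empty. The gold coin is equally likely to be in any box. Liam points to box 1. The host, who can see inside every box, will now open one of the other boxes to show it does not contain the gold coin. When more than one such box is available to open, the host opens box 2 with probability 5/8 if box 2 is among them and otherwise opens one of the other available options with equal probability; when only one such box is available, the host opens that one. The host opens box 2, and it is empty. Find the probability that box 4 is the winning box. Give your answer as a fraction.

1/3

Apply Bayes' rule, conditioning on where the gold coin actually is.
If it is in any of boxes 1, 3, and 4 (prior 1/4 each): box 2 is available, opened with probability 5/8; weight (1/4)·(5/8) = 5/32 each.
If it is in box 2 (prior 1/4): the host opened box 2, so this case is ruled out; weight (1/4)·0 = 0.
The weights sum to 15/32.
So P(the gold coin in box 4 | the host opened box 2) = (5/32) / (15/32) = 1/3.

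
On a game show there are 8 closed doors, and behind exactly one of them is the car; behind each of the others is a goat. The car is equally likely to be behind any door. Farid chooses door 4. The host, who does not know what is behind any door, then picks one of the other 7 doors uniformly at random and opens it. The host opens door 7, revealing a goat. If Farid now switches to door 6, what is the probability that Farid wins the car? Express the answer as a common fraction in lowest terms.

Apply Bayes' rule, conditioning on where the car actually is.
If it is behind any of doors 1, 2, 3, 4, 5, 6, and 8 (prior 1/8 each): the host picks door 7 with probability 1/7 regardless, and it is not the prize; weight (1/8)·(1/7) = 1/56 each.
If it is behind door 7 (prior 1/8): the host opened door 7, so this case is ruled out; weight (1/8)·0 = 0.
The weights sum to 1/8.
So P(the car behind door 6 | the host opened door 7) = (1/56) / (1/8) = 1/7.

1/7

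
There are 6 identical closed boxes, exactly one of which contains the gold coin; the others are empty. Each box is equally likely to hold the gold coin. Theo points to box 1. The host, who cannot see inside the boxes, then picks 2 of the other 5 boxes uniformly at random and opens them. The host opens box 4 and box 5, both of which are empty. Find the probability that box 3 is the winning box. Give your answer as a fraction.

Condition on the true location of the gold coin.
If it is in any of boxes 1, 2, 3, and 6 (prior 1/6 each): the host picks exactly this set with probability 1/10 regardless, and none is the prize; weight (1/6)·(1/10) = 1/60 each.
If it is in either of boxes 4 and 5 (prior 1/6 each): that box was opened and seen not to hold the prize — ruled out; weight (1/6)·0 = 0 each.
The weights sum to 1/15.
So P(the gold coin in box 3 | the host opened box 4 and box 5) = (1/60) / (1/15) = 1/4.

1/4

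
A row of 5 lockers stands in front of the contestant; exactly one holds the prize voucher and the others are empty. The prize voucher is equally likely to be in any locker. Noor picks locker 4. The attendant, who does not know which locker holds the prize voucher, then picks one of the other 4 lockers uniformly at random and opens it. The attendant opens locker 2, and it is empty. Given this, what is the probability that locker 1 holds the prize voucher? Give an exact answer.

Condition on the true location of the prize voucher.
If it is in any of lockers 1, 3, 4, and 5 (prior 1/5 each): the attendant picks locker 2 with probability 1/4 regardless, and it is not the prize; weight (1/5)·(1/4) = 1/20 each.
If it is in locker 2 (prior 1/5): the attendant opened locker 2, so this case is ruled out; weight (1/5)·0 = 0.
The weights sum to 1/5.
So P(the prize voucher in locker 1 | the attendant opened locker 2) = (1/20) / (1/5) = 1/4.

1/4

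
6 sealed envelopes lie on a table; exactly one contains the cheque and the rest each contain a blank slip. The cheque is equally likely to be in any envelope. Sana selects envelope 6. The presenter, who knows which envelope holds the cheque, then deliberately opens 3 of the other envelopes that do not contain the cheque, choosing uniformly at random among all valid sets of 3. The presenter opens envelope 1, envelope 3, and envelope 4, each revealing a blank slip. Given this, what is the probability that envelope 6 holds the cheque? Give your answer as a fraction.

1/6

Condition on the true location of the cheque.
If it is in any of envelopes 1, 3, and 4 (prior 1/6 each): that envelope was opened and seen not to hold the prize — ruled out; weight (1/6)·0 = 0 each.
If it is in either of envelopes 2 and 5 (prior 1/6 each): the presenter has 4 equally likely choices, so probability 1/4; weight (1/6)·(1/4) = 1/24 each.
If it is in envelope 6 (prior 1/6): the presenter has 10 equally likely choices, so probability 1/10; weight (1/6)·(1/10) = 1/60.
The weights sum to 1/10.
So P(the cheque in envelope 6 | the presenter opened envelope 1, envelope 3, and envelope 4) = (1/60) / (1/10) = 1/6.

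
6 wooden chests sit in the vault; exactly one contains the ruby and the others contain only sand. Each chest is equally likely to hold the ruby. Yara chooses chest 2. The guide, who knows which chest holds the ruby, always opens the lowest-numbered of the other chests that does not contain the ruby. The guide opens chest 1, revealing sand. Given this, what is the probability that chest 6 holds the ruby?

Consider each possible location of the ruby in turn.
If it is in chest 1 (prior 1/6): the guide opened chest 1, so this case is ruled out; weight (1/6)·0 = 0.
If it is in any of chests 2, 3, 4, 5, and 6 (prior 1/6 each): chest 1 is the lowest-numbered option available, probability 1; weight (1/6)·1 = 1/6 each.
The weights sum to 5/6.
So P(the ruby in chest 6 | the guide opened chest 1) = (1/6) / (5/6) = 1/5.

1/5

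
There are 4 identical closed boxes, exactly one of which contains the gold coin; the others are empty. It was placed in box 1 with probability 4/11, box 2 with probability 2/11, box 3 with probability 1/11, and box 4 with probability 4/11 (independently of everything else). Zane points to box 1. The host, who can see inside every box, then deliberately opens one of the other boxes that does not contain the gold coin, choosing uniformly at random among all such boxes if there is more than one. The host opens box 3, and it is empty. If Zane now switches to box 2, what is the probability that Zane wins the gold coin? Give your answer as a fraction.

3/13

Condition on the true location of the gold coin.
If it is in box 1 (prior 4/11): the host has 3 equally likely choices, so probability 1/3; weight (4/11)·(1/3) = 4/33.
If it is in box 2 (prior 2/11): the host has 2 equally likely choices, so probability 1/2; weight (2/11)·(1/2) = 1/11.
If it is in box 3 (prior 1/11): the host opened box 3, so this case is ruled out; weight (1/11)·0 = 0.
If it is in box 4 (prior 4/11): the host has 2 equally likely choices, so probability 1/2; weight (4/11)·(1/2) = 2/11.
The weights sum to 13/33.
So P(the gold coin in box 2 | the host opened box 3) = (1/11) / (13/33) = 3/13.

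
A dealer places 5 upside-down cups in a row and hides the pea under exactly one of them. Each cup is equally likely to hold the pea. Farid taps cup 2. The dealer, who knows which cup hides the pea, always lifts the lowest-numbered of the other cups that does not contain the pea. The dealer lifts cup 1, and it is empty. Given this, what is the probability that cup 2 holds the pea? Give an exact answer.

Consider each possible location of the pea in turn.
If it is under cup 1 (prior 1/5): the dealer opened cup 1, so this case is ruled out; weight (1/5)·0 = 0.
If it is under any of cups 2, 3, 4, and 5 (prior 1/5 each): cup 1 is the lowest-numbered option available, probability 1; weight (1/5)·1 = 1/5 each.
The weights sum to 4/5.
So P(the pea under cup 2 | the dealer opened cup 1) = (1/5) / (4/5) = 1/4.

1/4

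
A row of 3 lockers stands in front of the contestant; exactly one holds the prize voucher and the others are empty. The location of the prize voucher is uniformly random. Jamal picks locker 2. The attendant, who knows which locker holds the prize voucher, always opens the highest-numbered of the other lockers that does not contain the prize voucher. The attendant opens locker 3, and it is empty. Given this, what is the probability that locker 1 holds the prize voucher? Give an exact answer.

1/2

Condition on the true location of the prize voucher.
If it is in either of lockers 1 and 2 (prior 1/3 each): locker 3 is the highest-numbered option available, probability 1; weight (1/3)·1 = 1/3 each.
If it is in locker 3 (prior 1/3): the attendant opened locker 3, so this case is ruled out; weight (1/3)·0 = 0.
The weights sum to 2/3.
So P(the prize voucher in locker 1 | the attendant opened locker 3) = (1/3) / (2/3) = 1/2.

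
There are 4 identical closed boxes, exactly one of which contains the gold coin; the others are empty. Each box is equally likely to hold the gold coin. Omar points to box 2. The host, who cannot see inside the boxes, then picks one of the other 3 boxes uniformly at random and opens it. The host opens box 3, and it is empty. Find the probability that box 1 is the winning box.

Condition on the true location of the gold coin.
If it is in any of boxes 1, 2, and 4 (prior 1/4 each): the host picks box 3 with probability 1/3 regardless, and it is not the prize; weight (1/4)·(1/3) = 1/12 each.
If it is in box 3 (prior 1/4): the host opened box 3, so this case is ruled out; weight (1/4)·0 = 0.
The weights sum to 1/4.
So P(the gold coin in box 1 | the host opened box 3) = (1/12) / (1/4) = 1/3.

1/3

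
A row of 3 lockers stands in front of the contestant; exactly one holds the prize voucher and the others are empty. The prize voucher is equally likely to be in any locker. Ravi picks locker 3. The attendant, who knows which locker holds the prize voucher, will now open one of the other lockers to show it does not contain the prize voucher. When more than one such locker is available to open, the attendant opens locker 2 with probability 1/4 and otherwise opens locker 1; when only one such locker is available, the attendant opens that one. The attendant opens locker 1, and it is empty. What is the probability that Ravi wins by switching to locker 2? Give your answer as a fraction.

4/7

Condition on the true location of the prize voucher.
If it is in locker 1 (prior 1/3): the attendant opened locker 1, so this case is ruled out; weight (1/3)·0 = 0.
If it is in locker 2 (prior 1/3): only locker 1 is available, probability 1; weight (1/3)·1 = 1/3.
If it is in locker 3 (prior 1/3): locker 2 is available but not opened, probability 3/4; weight (1/3)·(3/4) = 1/4.
The weights sum to 7/12.
So P(the prize voucher in locker 2 | the attendant opened locker 1) = (1/3) / (7/12) = 4/7.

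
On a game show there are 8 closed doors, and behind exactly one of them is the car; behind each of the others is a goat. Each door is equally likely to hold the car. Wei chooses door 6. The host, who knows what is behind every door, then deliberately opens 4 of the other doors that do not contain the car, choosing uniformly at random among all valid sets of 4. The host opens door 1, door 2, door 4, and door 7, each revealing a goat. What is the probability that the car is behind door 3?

Condition on the true location of the car.
If it is behind any of doors 1, 2, 4, and 7 (prior 1/8 each): that door was opened and seen not to hold the prize — ruled out; weight (1/8)·0 = 0 each.
If it is behind any of doors 3, 5, and 8 (prior 1/8 each): the host has 15 equally likely choices, so probability 1/15; weight (1/8)·(1/15) = 1/120 each.
If it is behind door 6 (prior 1/8): the host has 35 equally likely choices, so probability 1/35; weight (1/8)·(1/35) = 1/280.
The weights sum to 1/35.
So P(the car behind door 3 | the host opened door 1, door 2, door 4, and door 7) = (1/120) / (1/35) = 7/24.

7/24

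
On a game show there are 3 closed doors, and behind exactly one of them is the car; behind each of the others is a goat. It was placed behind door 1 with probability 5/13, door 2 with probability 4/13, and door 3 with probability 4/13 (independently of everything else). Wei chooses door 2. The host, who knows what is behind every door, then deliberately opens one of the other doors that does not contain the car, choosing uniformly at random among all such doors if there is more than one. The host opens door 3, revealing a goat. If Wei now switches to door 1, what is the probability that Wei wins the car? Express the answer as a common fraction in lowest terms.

5/7

Apply Bayes' rule, conditioning on where the car actually is.
If it is behind door 1 (prior 5/13): the host has no choice, probability 1; weight (5/13)·1 = 5/13.
If it is behind door 2 (prior 4/13): the host has 2 equally likely choices, so probability 1/2; weight (4/13)·(1/2) = 2/13.
If it is behind door 3 (prior 4/13): the host opened door 3, so this case is ruled out; weight (4/13)·0 = 0.
The weights sum to 7/13.
So P(the car behind door 1 | the host opened door 3) = (5/13) / (7/13) = 5/7.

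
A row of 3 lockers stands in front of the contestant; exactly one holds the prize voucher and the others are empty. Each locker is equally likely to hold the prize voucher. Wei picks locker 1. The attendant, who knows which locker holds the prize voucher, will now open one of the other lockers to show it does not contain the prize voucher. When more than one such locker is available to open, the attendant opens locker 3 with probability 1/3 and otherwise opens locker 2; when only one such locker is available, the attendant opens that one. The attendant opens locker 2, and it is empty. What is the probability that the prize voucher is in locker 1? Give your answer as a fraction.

Condition on the true location of the prize voucher.
If it is in locker 1 (prior 1/3): locker 3 is available but not opened, probability 2/3; weight (1/3)·(2/3) = 2/9.
If it is in locker 2 (prior 1/3): the attendant opened locker 2, so this case is ruled out; weight (1/3)·0 = 0.
If it is in locker 3 (prior 1/3): only locker 2 is available, probability 1; weight (1/3)·1 = 1/3.
The weights sum to 5/9.
So P(the prize voucher in locker 1 | the attendant opened locker 2) = (2/9) / (5/9) = 2/5.

2/5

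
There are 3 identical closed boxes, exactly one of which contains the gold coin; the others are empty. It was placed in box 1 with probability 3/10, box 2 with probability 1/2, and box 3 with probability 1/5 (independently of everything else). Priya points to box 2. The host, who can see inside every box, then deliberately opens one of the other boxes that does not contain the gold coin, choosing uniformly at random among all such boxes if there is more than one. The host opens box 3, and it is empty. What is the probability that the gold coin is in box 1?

6/11

Consider each possible location of the gold coin in turn.
If it is in box 1 (prior 3/10): the host has no choice, probability 1; weight (3/10)·1 = 3/10.
If it is in box 2 (prior 1/2): the host has 2 equally likely choices, so probability 1/2; weight (1/2)·(1/2) = 1/4.
If it is in box 3 (prior 1/5): the host opened box 3, so this case is ruled out; weight (1/5)·0 = 0.
The weights sum to 11/20.
So P(the gold coin in box 1 | the host opened box 3) = (3/10) / (11/20) = 6/11.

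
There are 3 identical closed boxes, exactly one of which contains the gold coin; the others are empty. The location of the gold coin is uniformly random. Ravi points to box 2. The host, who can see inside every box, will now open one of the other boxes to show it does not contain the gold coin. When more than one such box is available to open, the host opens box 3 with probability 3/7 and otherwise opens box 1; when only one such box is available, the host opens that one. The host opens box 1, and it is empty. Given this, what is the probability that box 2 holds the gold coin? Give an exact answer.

Apply Bayes' rule, conditioning on where the gold coin actually is.
If it is in box 1 (prior 1/3): the host opened box 1, so this case is ruled out; weight (1/3)·0 = 0.
If it is in box 2 (prior 1/3): box 3 is available but not opened, probability 4/7; weight (1/3)·(4/7) = 4/21.
If it is in box 3 (prior 1/3): only box 1 is available, probability 1; weight (1/3)·1 = 1/3.
The weights sum to 11/21.
So P(the gold coin in box 2 | the host opened box 1) = (4/21) / (11/21) = 4/11.

4/11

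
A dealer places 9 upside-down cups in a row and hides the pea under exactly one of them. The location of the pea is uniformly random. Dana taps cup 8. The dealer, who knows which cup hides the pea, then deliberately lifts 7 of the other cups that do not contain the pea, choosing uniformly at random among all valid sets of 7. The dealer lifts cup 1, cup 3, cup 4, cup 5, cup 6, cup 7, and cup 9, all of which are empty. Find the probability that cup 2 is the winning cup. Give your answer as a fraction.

8/9

Consider each possible location of the pea in turn.
If it is under any of cups 1, 3, 4, 5, 6, 7, and 9 (prior 1/9 each): that cup was opened and seen not to hold the prize — ruled out; weight (1/9)·0 = 0 each.
If it is under cup 2 (prior 1/9): the dealer has no choice, probability 1; weight (1/9)·1 = 1/9.
If it is under cup 8 (prior 1/9): the dealer has 8 equally likely choices, so probability 1/8; weight (1/9)·(1/8) = 1/72.
The weights sum to 1/8.
So P(the pea under cup 2 | the dealer opened cup 1, cup 3, cup 4, cup 5, cup 6, cup 7, and cup 9) = (1/9) / (1/8) = 8/9.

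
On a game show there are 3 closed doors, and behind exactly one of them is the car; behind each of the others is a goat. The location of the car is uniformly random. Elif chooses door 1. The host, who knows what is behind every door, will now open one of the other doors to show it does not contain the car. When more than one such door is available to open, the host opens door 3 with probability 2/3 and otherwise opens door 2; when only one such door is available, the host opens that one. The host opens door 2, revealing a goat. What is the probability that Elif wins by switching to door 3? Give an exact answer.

3/4

Condition on the true location of the car.
If it is behind door 1 (prior 1/3): door 3 is available but not opened, probability 1/3; weight (1/3)·(1/3) = 1/9.
If it is behind door 2 (prior 1/3): the host opened door 2, so this case is ruled out; weight (1/3)·0 = 0.
If it is behind door 3 (prior 1/3): only door 2 is available, probability 1; weight (1/3)·1 = 1/3.
The weights sum to 4/9.
So P(the car behind door 3 | the host opened door 2) = (1/3) / (4/9) = 3/4.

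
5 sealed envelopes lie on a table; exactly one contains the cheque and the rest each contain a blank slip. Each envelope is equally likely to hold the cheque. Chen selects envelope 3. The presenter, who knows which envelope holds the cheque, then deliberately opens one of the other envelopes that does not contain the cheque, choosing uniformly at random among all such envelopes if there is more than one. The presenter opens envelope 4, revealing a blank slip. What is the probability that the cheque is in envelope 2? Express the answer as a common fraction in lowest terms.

4/15

Apply Bayes' rule, conditioning on where the cheque actually is.
If it is in any of envelopes 1, 2, and 5 (prior 1/5 each): the presenter has 3 equally likely choices, so probability 1/3; weight (1/5)·(1/3) = 1/15 each.
If it is in envelope 3 (prior 1/5): the presenter has 4 equally likely choices, so probability 1/4; weight (1/5)·(1/4) = 1/20.
If it is in envelope 4 (prior 1/5): the presenter opened envelope 4, so this case is ruled out; weight (1/5)·0 = 0.
The weights sum to 1/4.
So P(the cheque in envelope 2 | the presenter opened envelope 4) = (1/15) / (1/4) = 4/15.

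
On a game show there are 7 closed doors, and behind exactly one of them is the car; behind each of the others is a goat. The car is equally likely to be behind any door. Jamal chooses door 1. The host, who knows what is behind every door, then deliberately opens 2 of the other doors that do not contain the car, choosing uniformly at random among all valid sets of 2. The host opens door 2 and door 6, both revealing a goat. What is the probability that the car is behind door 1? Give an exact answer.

1/7

Apply Bayes' rule, conditioning on where the car actually is.
If it is behind door 1 (prior 1/7): the host has 15 equally likely choices, so probability 1/15; weight (1/7)·(1/15) = 1/105.
If it is behind either of doors 2 and 6 (prior 1/7 each): that door was opened and seen not to hold the prize — ruled out; weight (1/7)·0 = 0 each.
If it is behind any of doors 3, 4, 5, and 7 (prior 1/7 each): the host has 10 equally likely choices, so probability 1/10; weight (1/7)·(1/10) = 1/70 each.
The weights sum to 1/15.
So P(the car behind door 1 | the host opened door 2 and door 6) = (1/105) / (1/15) = 1/7.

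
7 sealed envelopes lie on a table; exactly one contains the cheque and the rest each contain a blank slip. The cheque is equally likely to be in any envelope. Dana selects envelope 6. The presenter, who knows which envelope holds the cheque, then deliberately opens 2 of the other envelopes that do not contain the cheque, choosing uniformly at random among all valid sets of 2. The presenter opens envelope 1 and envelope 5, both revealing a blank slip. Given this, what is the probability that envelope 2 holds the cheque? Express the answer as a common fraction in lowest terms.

Condition on the true location of the cheque.
If it is in either of envelopes 1 and 5 (prior 1/7 each): that envelope was opened and seen not to hold the prize — ruled out; weight (1/7)·0 = 0 each.
If it is in any of envelopes 2, 3, 4, and 7 (prior 1/7 each): the presenter has 10 equally likely choices, so probability 1/10; weight (1/7)·(1/10) = 1/70 each.
If it is in envelope 6 (prior 1/7): the presenter has 15 equally likely choices, so probability 1/15; weight (1/7)·(1/15) = 1/105.
The weights sum to 1/15.
So P(the cheque in envelope 2 | the presenter opened envelope 1 and envelope 5) = (1/70) / (1/15) = 3/14.

3/14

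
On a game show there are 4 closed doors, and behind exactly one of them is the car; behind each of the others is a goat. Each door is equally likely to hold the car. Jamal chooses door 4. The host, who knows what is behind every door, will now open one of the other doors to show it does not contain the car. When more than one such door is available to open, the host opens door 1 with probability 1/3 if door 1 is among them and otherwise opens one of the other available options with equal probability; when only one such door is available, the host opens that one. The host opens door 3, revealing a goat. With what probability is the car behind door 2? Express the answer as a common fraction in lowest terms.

Consider each possible location of the car in turn.
If it is behind door 1 (prior 1/4): door 1 holds the prize so is unavailable; the host chooses uniformly among the 2 others, probability 1/2; weight (1/4)·(1/2) = 1/8.
If it is behind door 2 (prior 1/4): door 1 is available but not opened, probability 2/3; weight (1/4)·(2/3) = 1/6.
If it is behind door 3 (prior 1/4): the host opened door 3, so this case is ruled out; weight (1/4)·0 = 0.
If it is behind door 4 (prior 1/4): door 1 is available but not opened; door 3 gets probability (1 − 1/3)/2 = 1/3; weight (1/4)·(1/3) = 1/12.
The weights sum to 3/8.
So P(the car behind door 2 | the host opened door 3) = (1/6) / (3/8) = 4/9.

4/9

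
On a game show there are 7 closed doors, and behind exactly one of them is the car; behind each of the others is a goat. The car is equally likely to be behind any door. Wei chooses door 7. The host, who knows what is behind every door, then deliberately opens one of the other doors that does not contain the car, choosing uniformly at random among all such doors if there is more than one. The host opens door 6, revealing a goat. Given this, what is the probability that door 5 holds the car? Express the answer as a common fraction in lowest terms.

6/35

Apply Bayes' rule, conditioning on where the car actually is.
If it is behind any of doors 1, 2, 3, 4, and 5 (prior 1/7 each): the host has 5 equally likely choices, so probability 1/5; weight (1/7)·(1/5) = 1/35 each.
If it is behind door 6 (prior 1/7): the host opened door 6, so this case is ruled out; weight (1/7)·0 = 0.
If it is behind door 7 (prior 1/7): the host has 6 equally likely choices, so probability 1/6; weight (1/7)·(1/6) = 1/42.
The weights sum to 1/6.
So P(the car behind door 5 | the host opened door 6) = (1/35) / (1/6) = 6/35.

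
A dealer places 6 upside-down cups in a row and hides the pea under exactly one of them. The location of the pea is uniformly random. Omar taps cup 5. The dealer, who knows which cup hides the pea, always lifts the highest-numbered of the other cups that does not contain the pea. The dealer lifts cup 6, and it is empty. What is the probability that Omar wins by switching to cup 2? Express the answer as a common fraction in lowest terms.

Condition on the true location of the pea.
If it is under any of cups 1, 2, 3, 4, and 5 (prior 1/6 each): cup 6 is the highest-numbered option available, probability 1; weight (1/6)·1 = 1/6 each.
If it is under cup 6 (prior 1/6): the dealer opened cup 6, so this case is ruled out; weight (1/6)·0 = 0.
The weights sum to 5/6.
So P(the pea under cup 2 | the dealer opened cup 6) = (1/6) / (5/6) = 1/5.

1/5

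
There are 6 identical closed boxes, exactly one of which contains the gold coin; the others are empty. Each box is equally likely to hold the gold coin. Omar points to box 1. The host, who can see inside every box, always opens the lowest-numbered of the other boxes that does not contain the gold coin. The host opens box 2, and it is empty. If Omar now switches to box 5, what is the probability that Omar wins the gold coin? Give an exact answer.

Condition on the true location of the gold coin.
If it is in any of boxes 1, 3, 4, 5, and 6 (prior 1/6 each): box 2 is the lowest-numbered option available, probability 1; weight (1/6)·1 = 1/6 each.
If it is in box 2 (prior 1/6): the host opened box 2, so this case is ruled out; weight (1/6)·0 = 0.
The weights sum to 5/6.
So P(the gold coin in box 5 | the host opened box 2) = (1/6) / (5/6) = 1/5.

1/5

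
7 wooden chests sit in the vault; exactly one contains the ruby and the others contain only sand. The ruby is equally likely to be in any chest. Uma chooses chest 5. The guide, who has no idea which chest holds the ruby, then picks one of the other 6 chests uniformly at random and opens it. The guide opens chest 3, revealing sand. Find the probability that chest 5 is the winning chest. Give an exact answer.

Condition on the true location of the ruby.
If it is in any of chests 1, 2, 4, 5, 6, and 7 (prior 1/7 each): the guide picks chest 3 with probability 1/6 regardless, and it is not the prize; weight (1/7)·(1/6) = 1/42 each.
If it is in chest 3 (prior 1/7): the guide opened chest 3, so this case is ruled out; weight (1/7)·0 = 0.
The weights sum to 1/7.
So P(the ruby in chest 5 | the guide opened chest 3) = (1/42) / (1/7) = 1/6.

1/6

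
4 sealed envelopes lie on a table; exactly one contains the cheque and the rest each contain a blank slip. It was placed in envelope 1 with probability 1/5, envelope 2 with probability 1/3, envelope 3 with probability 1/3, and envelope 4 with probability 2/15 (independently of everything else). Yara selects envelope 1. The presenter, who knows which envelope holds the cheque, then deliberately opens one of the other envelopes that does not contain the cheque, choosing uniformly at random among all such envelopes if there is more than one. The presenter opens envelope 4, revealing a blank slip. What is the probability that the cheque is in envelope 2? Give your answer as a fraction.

Consider each possible location of the cheque in turn.
If it is in envelope 1 (prior 1/5): the presenter has 3 equally likely choices, so probability 1/3; weight (1/5)·(1/3) = 1/15.
If it is in either of envelopes 2 and 3 (prior 1/3 each): the presenter has 2 equally likely choices, so probability 1/2; weight (1/3)·(1/2) = 1/6 each.
If it is in envelope 4 (prior 2/15): the presenter opened envelope 4, so this case is ruled out; weight (2/15)·0 = 0.
The weights sum to 2/5.
So P(the cheque in envelope 2 | the presenter opened envelope 4) = (1/6) / (2/5) = 5/12.

5/12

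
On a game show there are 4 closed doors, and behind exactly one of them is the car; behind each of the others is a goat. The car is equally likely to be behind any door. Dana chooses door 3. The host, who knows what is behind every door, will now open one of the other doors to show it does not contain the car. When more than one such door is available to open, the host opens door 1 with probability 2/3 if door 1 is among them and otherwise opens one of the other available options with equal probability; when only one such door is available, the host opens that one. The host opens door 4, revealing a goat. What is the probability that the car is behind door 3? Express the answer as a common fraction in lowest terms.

1/6

Apply Bayes' rule, conditioning on where the car actually is.
If it is behind door 1 (prior 1/4): door 1 holds the prize so is unavailable; the host chooses uniformly among the 2 others, probability 1/2; weight (1/4)·(1/2) = 1/8.
If it is behind door 2 (prior 1/4): door 1 is available but not opened, probability 1/3; weight (1/4)·(1/3) = 1/12.
If it is behind door 3 (prior 1/4): door 1 is available but not opened; door 4 gets probability (1 − 2/3)/2 = 1/6; weight (1/4)·(1/6) = 1/24.
If it is behind door 4 (prior 1/4): the host opened door 4, so this case is ruled out; weight (1/4)·0 = 0.
The weights sum to 1/4.
So P(the car behind door 3 | the host opened door 4) = (1/24) / (1/4) = 1/6.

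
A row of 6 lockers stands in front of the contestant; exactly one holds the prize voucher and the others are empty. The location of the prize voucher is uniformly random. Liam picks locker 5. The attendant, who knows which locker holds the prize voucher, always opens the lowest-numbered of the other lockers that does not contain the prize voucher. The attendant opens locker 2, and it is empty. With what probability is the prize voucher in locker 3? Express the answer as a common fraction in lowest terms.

0

Apply Bayes' rule, conditioning on where the prize voucher actually is.
If it is in locker 1 (prior 1/6): locker 2 is the lowest-numbered option available, probability 1; weight (1/6)·1 = 1/6.
If it is in locker 2 (prior 1/6): the attendant opened locker 2, so this case is ruled out; weight (1/6)·0 = 0.
If it is in any of lockers 3, 4, 5, and 6 (prior 1/6 each): the attendant would have opened locker 1 instead, probability 0; weight (1/6)·0 = 0 each.
The weights sum to 1/6.
So P(the prize voucher in locker 3 | the attendant opened locker 2) = 0 / (1/6) = 0.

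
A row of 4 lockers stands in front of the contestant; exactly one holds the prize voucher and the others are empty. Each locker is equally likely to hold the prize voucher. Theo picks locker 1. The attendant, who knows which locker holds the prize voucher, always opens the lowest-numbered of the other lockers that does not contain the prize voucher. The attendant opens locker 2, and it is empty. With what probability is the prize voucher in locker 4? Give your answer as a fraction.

Condition on the true location of the prize voucher.
If it is in any of lockers 1, 3, and 4 (prior 1/4 each): locker 2 is the lowest-numbered option available, probability 1; weight (1/4)·1 = 1/4 each.
If it is in locker 2 (prior 1/4): the attendant opened locker 2, so this case is ruled out; weight (1/4)·0 = 0.
The weights sum to 3/4.
So P(the prize voucher in locker 4 | the attendant opened locker 2) = (1/4) / (3/4) = 1/3.

1/3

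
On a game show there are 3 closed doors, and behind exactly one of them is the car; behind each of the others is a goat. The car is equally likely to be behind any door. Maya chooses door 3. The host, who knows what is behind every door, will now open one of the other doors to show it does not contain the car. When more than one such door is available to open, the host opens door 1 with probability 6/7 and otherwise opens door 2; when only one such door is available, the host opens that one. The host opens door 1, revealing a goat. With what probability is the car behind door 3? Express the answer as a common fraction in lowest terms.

6/13

Apply Bayes' rule, conditioning on where the car actually is.
If it is behind door 1 (prior 1/3): the host opened door 1, so this case is ruled out; weight (1/3)·0 = 0.
If it is behind door 2 (prior 1/3): only door 1 is available, probability 1; weight (1/3)·1 = 1/3.
If it is behind door 3 (prior 1/3): door 1 is available, opened with probability 6/7; weight (1/3)·(6/7) = 2/7.
The weights sum to 13/21.
So P(the car behind door 3 | the host opened door 1) = (2/7) / (13/21) = 6/13.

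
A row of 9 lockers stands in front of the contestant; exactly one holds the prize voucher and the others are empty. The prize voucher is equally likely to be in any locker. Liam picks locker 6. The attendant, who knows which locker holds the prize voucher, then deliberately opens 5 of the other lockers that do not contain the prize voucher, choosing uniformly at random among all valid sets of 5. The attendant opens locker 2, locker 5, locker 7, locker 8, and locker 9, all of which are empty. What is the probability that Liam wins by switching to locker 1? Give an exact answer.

Apply Bayes' rule, conditioning on where the prize voucher actually is.
If it is in any of lockers 1, 3, and 4 (prior 1/9 each): the attendant has 21 equally likely choices, so probability 1/21; weight (1/9)·(1/21) = 1/189 each.
If it is in any of lockers 2, 5, 7, 8, and 9 (prior 1/9 each): that locker was opened and seen not to hold the prize — ruled out; weight (1/9)·0 = 0 each.
If it is in locker 6 (prior 1/9): the attendant has 56 equally likely choices, so probability 1/56; weight (1/9)·(1/56) = 1/504.
The weights sum to 1/56.
So P(the prize voucher in locker 1 | the attendant opened locker 2, locker 5, locker 7, locker 8, and locker 9) = (1/189) / (1/56) = 8/27.

8/27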